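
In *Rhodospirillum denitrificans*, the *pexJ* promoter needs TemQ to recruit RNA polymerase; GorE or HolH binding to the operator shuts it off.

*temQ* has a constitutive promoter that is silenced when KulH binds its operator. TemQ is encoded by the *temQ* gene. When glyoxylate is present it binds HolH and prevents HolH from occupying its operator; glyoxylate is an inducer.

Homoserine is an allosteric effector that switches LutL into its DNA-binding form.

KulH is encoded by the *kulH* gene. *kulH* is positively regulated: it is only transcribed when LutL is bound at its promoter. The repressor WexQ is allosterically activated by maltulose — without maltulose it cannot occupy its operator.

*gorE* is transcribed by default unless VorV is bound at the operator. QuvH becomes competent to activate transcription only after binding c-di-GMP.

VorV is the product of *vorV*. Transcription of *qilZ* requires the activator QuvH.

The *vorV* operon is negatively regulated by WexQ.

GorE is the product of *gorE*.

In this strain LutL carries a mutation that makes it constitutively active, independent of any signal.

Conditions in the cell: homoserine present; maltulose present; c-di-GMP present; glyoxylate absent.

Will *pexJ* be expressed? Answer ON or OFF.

OFF

LutL is constitutively active in this strain.
No repressor is bound and LutL is active, so *kulH* is transcribed.
So KulH is produced and active.
With repressor KulH bound, *temQ* is not transcribed.
So TemQ is not produced.
Maltulose is present, so WexQ is active.
With repressor WexQ bound, *vorV* is not transcribed.
So VorV is not produced.
With no repressor bound, *gorE* is transcribed.
So GorE is produced and active.
Glyoxylate is absent, so HolH is active.
With repressor GorE bound, *pexJ* is not transcribed.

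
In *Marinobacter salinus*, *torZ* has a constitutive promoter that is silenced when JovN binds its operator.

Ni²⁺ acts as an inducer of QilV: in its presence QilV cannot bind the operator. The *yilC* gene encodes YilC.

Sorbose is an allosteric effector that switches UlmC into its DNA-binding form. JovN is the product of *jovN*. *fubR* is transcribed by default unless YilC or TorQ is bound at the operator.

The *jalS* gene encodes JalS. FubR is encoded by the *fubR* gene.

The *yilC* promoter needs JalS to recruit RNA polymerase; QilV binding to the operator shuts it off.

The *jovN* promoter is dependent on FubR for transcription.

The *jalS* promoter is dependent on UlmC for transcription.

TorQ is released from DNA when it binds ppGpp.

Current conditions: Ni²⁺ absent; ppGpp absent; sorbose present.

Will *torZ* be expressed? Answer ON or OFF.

Sorbose is present, so UlmC is active.
No repressor is bound and UlmC is active, so *jalS* is transcribed.
So JalS is produced and active.
Ni²⁺ is absent, so QilV is active.
With repressor QilV bound, *yilC* is not transcribed.
So YilC is not produced.
ppGpp is absent, so TorQ is active.
With repressor TorQ bound, *fubR* is not transcribed.
So FubR is not produced.
Required activator FubR is absent, so *jovN* is not transcribed.
So JovN is not produced.
With no repressor bound, *torZ* is transcribed.

ON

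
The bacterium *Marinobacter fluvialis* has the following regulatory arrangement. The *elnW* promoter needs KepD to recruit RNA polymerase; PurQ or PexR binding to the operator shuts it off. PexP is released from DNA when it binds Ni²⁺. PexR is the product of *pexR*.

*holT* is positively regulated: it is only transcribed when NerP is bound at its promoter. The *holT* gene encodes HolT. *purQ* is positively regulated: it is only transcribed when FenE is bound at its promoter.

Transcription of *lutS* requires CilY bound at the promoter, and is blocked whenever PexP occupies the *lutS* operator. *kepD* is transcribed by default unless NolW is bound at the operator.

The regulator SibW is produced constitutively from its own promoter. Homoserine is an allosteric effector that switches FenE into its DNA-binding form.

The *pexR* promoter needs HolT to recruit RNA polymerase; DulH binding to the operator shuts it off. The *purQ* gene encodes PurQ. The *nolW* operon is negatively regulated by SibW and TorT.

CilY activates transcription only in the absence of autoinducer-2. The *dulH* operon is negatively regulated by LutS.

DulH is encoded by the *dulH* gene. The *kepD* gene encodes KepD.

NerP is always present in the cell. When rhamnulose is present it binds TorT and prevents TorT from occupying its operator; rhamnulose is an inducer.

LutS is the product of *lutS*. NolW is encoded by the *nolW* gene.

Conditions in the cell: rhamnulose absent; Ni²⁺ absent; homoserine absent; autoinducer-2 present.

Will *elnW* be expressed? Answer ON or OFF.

Homoserine is absent, so FenE is inactive.
Required activator FenE is absent, so *purQ* is not transcribed.
So PurQ is not produced.
SibW is produced constitutively and is active.
Rhamnulose is absent, so TorT is active.
With repressor SibW bound, *nolW* is not transcribed.
So NolW is not produced.
With no repressor bound, *kepD* is transcribed.
So KepD is produced and active.
NerP is produced constitutively and is active.
No repressor is bound and NerP is active, so *holT* is transcribed.
So HolT is produced and active.
Ni²⁺ is absent, so PexP is active.
Autoinducer-2 is present, so CilY is inactive.
With repressor PexP bound, *lutS* is not transcribed.
So LutS is not produced.
With no repressor bound, *dulH* is transcribed.
So DulH is produced and active.
With repressor DulH bound, *pexR* is not transcribed.
So PexR is not produced.
No repressor is bound and KepD is active, so *elnW* is transcribed.

ON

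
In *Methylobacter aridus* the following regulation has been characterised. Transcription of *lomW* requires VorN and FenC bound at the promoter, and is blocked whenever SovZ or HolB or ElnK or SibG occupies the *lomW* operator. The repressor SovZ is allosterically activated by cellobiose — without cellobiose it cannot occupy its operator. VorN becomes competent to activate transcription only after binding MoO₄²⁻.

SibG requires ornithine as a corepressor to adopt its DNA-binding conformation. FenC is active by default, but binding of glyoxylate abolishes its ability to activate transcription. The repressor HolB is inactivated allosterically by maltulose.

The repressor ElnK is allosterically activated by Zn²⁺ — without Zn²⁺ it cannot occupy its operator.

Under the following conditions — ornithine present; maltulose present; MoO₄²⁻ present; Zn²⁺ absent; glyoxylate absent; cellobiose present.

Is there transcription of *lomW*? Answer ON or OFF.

OFF

Cellobiose is present, so SovZ is active.
MoO₄²⁻ is present, so VorN is active.
Maltulose is present, so HolB is inactive.
Zn²⁺ is absent, so ElnK is inactive.
Glyoxylate is absent, so FenC is active.
Ornithine is present, so SibG is active.
With repressor SovZ bound, *lomW* is not transcribed.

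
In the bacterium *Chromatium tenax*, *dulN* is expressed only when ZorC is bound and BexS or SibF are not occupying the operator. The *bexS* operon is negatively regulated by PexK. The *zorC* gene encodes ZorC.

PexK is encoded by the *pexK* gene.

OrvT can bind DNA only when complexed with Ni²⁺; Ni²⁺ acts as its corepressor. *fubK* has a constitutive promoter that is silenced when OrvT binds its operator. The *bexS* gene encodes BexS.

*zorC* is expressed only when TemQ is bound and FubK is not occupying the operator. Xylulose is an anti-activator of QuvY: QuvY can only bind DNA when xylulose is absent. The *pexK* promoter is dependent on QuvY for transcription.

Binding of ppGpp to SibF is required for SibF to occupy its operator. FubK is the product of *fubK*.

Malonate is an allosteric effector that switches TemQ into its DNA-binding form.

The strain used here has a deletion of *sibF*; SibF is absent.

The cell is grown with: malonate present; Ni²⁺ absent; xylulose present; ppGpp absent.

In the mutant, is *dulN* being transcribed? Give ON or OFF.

OFF

Xylulose is present, so QuvY is inactive.
Required activator QuvY is absent, so *pexK* is not transcribed.
So PexK is not produced.
With no repressor bound, *bexS* is transcribed.
So BexS is produced and active.
Malonate is present, so TemQ is active.
Ni²⁺ is absent, so OrvT is inactive.
With no repressor bound, *fubK* is transcribed.
So FubK is produced and active.
With repressor FubK bound, *zorC* is not transcribed.
So ZorC is not produced.
SibF is non-functional in this strain, so it has no effect.
With repressor BexS bound, *dulN* is not transcribed.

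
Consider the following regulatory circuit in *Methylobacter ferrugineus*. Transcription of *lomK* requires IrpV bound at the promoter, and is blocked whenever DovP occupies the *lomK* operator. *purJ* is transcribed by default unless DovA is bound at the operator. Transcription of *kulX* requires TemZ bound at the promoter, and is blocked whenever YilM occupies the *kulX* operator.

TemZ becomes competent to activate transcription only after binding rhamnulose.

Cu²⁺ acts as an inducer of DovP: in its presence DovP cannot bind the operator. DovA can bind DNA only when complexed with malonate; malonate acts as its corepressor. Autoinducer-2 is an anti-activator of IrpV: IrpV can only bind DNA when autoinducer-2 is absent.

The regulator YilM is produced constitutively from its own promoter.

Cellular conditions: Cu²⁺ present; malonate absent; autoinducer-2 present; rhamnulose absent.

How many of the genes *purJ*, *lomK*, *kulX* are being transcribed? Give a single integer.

Malonate is absent, so DovA is inactive.
With no repressor bound, *purJ* is transcribed.
→ *purJ* is ON.
Autoinducer-2 is present, so IrpV is inactive.
Cu²⁺ is present, so DovP is inactive.
Required activator IrpV is absent, so *lomK* is not transcribed.
→ *lomK* is OFF.
Rhamnulose is absent, so TemZ is inactive.
YilM is produced constitutively and is active.
With repressor YilM bound, *kulX* is not transcribed.
→ *kulX* is OFF.
1 of the 3 genes is transcribed.

1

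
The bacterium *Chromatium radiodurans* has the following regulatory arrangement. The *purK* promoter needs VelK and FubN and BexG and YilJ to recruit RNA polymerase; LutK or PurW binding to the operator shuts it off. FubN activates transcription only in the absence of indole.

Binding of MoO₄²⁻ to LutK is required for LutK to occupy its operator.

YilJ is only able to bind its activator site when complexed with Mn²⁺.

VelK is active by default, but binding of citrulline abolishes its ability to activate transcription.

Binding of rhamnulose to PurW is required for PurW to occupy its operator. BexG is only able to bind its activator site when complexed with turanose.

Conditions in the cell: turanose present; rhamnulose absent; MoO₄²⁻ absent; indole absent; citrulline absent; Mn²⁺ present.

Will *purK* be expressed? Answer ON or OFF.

ON

Citrulline is absent, so VelK is active.
MoO₄²⁻ is absent, so LutK is inactive.
Indole is absent, so FubN is active.
Rhamnulose is absent, so PurW is inactive.
Turanose is present, so BexG is active.
Mn²⁺ is present, so YilJ is active.
No repressor is bound and VelK and FubN and BexG and YilJ are active, so *purK* is transcribed.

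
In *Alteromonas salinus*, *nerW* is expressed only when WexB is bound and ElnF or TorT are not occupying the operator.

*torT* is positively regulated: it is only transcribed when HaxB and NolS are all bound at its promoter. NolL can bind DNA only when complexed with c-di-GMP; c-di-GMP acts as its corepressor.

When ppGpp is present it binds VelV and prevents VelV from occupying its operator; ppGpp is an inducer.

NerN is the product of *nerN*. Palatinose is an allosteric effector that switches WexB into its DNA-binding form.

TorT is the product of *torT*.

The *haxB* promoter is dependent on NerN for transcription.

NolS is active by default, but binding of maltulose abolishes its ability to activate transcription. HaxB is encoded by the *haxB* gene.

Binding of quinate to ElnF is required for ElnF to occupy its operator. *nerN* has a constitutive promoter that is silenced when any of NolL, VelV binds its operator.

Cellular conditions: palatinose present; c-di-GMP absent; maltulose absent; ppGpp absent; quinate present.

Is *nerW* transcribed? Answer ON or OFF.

Quinate is present, so ElnF is active.
c-di-GMP is absent, so NolL is inactive.
ppGpp is absent, so VelV is active.
With repressor VelV bound, *nerN* is not transcribed.
So NerN is not produced.
Required activator NerN is absent, so *haxB* is not transcribed.
So HaxB is not produced.
Maltulose is absent, so NolS is active.
Required activator HaxB is absent, so *torT* is not transcribed.
So TorT is not produced.
Palatinose is present, so WexB is active.
With repressor ElnF bound, *nerW* is not transcribed.

OFF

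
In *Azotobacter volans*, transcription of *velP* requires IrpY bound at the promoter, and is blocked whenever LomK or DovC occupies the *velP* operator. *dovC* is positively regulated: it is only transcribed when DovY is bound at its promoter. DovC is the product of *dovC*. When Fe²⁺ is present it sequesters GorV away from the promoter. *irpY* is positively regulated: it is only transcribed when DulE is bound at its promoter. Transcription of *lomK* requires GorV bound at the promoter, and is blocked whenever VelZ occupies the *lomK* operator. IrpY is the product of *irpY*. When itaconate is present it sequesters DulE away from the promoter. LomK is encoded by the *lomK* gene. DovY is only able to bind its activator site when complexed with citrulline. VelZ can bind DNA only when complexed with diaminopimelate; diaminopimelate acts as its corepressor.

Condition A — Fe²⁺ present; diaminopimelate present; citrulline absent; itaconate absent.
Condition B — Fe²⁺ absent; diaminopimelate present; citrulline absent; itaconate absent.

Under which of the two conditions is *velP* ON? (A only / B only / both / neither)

Condition A:
Fe²⁺ is present, so GorV is inactive.
Diaminopimelate is present, so VelZ is active.
With repressor VelZ bound, *lomK* is not transcribed.
So LomK is not produced.
Citrulline is absent, so DovY is inactive.
Required activator DovY is absent, so *dovC* is not transcribed.
So DovC is not produced.
Itaconate is absent, so DulE is active.
No repressor is bound and DulE is active, so *irpY* is transcribed.
So IrpY is produced and active.
No repressor is bound and IrpY is active, so *velP* is transcribed.
→ *velP* is ON in A.
Condition B:
Fe²⁺ is absent, so GorV is active.
Diaminopimelate is present, so VelZ is active.
With repressor VelZ bound, *lomK* is not transcribed.
So LomK is not produced.
Citrulline is absent, so DovY is inactive.
Required activator DovY is absent, so *dovC* is not transcribed.
So DovC is not produced.
Itaconate is absent, so DulE is active.
No repressor is bound and DulE is active, so *irpY* is transcribed.
So IrpY is produced and active.
No repressor is bound and IrpY is active, so *velP* is transcribed.
→ *velP* is ON in B.

both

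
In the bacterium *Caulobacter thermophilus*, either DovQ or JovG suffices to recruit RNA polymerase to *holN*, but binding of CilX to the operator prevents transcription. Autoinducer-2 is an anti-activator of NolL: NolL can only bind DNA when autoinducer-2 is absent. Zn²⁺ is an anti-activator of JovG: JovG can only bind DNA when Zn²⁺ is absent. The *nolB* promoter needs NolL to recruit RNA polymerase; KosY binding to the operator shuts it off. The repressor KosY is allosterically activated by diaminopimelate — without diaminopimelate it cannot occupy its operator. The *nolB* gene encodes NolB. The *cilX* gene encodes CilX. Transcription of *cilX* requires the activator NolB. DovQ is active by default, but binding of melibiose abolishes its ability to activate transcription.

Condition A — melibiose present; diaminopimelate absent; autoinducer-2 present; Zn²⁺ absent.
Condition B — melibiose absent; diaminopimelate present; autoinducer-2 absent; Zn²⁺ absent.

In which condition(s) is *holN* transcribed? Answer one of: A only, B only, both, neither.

Condition A:
Melibiose is present, so DovQ is inactive.
Diaminopimelate is absent, so KosY is inactive.
Autoinducer-2 is present, so NolL is inactive.
Required activator NolL is absent, so *nolB* is not transcribed.
So NolB is not produced.
Required activator NolB is absent, so *cilX* is not transcribed.
So CilX is not produced.
Zn²⁺ is absent, so JovG is active.
Activator JovG is present, so *holN* is transcribed.
→ *holN* is ON in A.
Condition B:
Melibiose is absent, so DovQ is active.
Diaminopimelate is present, so KosY is active.
Autoinducer-2 is absent, so NolL is active.
With repressor KosY bound, *nolB* is not transcribed.
So NolB is not produced.
Required activator NolB is absent, so *cilX* is not transcribed.
So CilX is not produced.
Zn²⁺ is absent, so JovG is active.
Activator DovQ is present, so *holN* is transcribed.
→ *holN* is ON in B.

both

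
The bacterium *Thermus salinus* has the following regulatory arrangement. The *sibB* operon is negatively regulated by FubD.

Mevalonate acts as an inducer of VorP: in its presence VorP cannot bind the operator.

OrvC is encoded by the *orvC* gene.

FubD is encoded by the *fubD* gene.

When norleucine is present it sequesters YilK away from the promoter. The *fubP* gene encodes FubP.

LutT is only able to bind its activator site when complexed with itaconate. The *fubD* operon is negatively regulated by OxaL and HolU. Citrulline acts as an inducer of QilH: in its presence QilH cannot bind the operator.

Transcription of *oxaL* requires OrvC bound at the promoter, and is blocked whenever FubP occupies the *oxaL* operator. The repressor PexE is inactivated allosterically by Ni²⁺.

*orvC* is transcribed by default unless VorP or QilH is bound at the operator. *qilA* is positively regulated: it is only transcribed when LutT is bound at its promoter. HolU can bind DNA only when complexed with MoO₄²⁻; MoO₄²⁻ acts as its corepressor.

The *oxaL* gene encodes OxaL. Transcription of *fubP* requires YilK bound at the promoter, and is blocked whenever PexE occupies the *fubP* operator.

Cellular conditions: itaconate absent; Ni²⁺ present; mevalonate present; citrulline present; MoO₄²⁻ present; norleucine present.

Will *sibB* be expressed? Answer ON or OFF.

Ni²⁺ is present, so PexE is inactive.
Norleucine is present, so YilK is inactive.
Required activator YilK is absent, so *fubP* is not transcribed.
So FubP is not produced.
Mevalonate is present, so VorP is inactive.
Citrulline is present, so QilH is inactive.
With no repressor bound, *orvC* is transcribed.
So OrvC is produced and active.
No repressor is bound and OrvC is active, so *oxaL* is transcribed.
So OxaL is produced and active.
MoO₄²⁻ is present, so HolU is active.
With repressor OxaL bound, *fubD* is not transcribed.
So FubD is not produced.
With no repressor bound, *sibB* is transcribed.

ON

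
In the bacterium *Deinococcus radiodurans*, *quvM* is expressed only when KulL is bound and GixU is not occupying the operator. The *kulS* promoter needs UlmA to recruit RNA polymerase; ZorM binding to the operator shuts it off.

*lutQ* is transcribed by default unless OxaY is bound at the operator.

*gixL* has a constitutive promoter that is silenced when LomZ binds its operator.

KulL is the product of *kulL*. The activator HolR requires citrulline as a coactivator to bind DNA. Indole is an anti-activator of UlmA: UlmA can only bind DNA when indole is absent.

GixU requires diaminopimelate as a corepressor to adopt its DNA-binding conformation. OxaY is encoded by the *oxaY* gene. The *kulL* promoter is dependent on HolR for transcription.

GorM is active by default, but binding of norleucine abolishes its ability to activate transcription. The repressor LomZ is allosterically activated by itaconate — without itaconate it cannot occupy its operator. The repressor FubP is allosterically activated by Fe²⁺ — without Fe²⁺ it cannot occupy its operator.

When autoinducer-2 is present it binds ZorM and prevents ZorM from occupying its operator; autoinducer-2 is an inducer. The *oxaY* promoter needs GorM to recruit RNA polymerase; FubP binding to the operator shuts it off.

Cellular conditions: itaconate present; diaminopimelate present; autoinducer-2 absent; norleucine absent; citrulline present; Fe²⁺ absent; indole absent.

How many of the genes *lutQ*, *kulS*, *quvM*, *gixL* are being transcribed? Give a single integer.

0

Fe²⁺ is absent, so FubP is inactive.
Norleucine is absent, so GorM is active.
No repressor is bound and GorM is active, so *oxaY* is transcribed.
So OxaY is produced and active.
With repressor OxaY bound, *lutQ* is not transcribed.
→ *lutQ* is OFF.
Autoinducer-2 is absent, so ZorM is active.
Indole is absent, so UlmA is active.
With repressor ZorM bound, *kulS* is not transcribed.
→ *kulS* is OFF.
Citrulline is present, so HolR is active.
No repressor is bound and HolR is active, so *kulL* is transcribed.
So KulL is produced and active.
Diaminopimelate is present, so GixU is active.
With repressor GixU bound, *quvM* is not transcribed.
→ *quvM* is OFF.
Itaconate is present, so LomZ is active.
With repressor LomZ bound, *gixL* is not transcribed.
→ *gixL* is OFF.
0 of the 4 genes are transcribed.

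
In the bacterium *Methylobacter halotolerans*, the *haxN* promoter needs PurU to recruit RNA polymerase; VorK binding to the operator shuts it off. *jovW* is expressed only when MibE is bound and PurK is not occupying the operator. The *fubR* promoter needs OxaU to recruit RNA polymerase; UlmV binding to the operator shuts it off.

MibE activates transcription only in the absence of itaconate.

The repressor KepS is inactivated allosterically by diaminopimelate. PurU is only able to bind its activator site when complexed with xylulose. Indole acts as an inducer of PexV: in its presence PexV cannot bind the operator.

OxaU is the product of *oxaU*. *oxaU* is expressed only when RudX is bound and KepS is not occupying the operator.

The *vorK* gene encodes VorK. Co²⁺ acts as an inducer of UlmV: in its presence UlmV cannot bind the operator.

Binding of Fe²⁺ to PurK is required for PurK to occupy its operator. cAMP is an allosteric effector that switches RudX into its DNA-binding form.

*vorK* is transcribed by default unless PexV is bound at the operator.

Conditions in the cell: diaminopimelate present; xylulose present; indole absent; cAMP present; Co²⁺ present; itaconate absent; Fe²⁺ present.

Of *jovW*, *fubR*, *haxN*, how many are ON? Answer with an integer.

2

Fe²⁺ is present, so PurK is active.
Itaconate is absent, so MibE is active.
With repressor PurK bound, *jovW* is not transcribed.
→ *jovW* is OFF.
Co²⁺ is present, so UlmV is inactive.
Diaminopimelate is present, so KepS is inactive.
cAMP is present, so RudX is active.
No repressor is bound and RudX is active, so *oxaU* is transcribed.
So OxaU is produced and active.
No repressor is bound and OxaU is active, so *fubR* is transcribed.
→ *fubR* is ON.
Indole is absent, so PexV is active.
With repressor PexV bound, *vorK* is not transcribed.
So VorK is not produced.
Xylulose is present, so PurU is active.
No repressor is bound and PurU is active, so *haxN* is transcribed.
→ *haxN* is ON.
2 of the 3 genes are transcribed.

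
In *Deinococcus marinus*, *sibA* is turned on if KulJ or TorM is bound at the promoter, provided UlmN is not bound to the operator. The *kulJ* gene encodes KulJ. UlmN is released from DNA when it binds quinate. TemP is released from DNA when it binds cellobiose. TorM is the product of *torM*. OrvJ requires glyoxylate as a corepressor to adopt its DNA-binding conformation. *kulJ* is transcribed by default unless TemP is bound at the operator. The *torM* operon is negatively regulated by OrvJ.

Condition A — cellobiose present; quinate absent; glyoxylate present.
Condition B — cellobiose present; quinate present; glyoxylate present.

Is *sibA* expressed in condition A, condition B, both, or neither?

B only

Condition A:
Cellobiose is present, so TemP is inactive.
With no repressor bound, *kulJ* is transcribed.
So KulJ is produced and active.
Quinate is absent, so UlmN is active.
Glyoxylate is present, so OrvJ is active.
With repressor OrvJ bound, *torM* is not transcribed.
So TorM is not produced.
With repressor UlmN bound, *sibA* is not transcribed.
→ *sibA* is OFF in A.
Condition B:
Cellobiose is present, so TemP is inactive.
With no repressor bound, *kulJ* is transcribed.
So KulJ is produced and active.
Quinate is present, so UlmN is inactive.
Glyoxylate is present, so OrvJ is active.
With repressor OrvJ bound, *torM* is not transcribed.
So TorM is not produced.
Activator KulJ is present, so *sibA* is transcribed.
→ *sibA* is ON in B.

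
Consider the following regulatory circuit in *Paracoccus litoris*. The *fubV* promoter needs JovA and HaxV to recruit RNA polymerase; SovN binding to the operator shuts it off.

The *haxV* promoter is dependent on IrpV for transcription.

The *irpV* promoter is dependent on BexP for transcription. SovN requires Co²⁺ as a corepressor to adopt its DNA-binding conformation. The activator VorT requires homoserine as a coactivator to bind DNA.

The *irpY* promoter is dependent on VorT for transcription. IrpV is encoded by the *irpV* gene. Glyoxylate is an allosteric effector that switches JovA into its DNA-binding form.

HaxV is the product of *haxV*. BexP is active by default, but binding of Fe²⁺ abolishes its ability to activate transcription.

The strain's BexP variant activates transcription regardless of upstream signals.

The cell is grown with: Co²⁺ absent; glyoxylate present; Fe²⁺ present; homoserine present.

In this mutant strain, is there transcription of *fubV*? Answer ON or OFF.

ON

Glyoxylate is present, so JovA is active.
Co²⁺ is absent, so SovN is inactive.
BexP is constitutively active in this strain.
No repressor is bound and BexP is active, so *irpV* is transcribed.
So IrpV is produced and active.
No repressor is bound and IrpV is active, so *haxV* is transcribed.
So HaxV is produced and active.
No repressor is bound and JovA and HaxV are active, so *fubV* is transcribed.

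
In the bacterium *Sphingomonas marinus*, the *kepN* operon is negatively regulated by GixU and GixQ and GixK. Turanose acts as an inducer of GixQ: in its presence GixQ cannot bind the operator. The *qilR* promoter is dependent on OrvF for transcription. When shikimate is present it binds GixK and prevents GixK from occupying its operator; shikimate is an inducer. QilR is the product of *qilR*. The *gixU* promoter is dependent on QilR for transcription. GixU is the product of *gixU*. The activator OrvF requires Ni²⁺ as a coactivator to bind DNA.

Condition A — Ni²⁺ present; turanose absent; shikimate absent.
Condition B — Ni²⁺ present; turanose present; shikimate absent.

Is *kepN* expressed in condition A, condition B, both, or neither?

Condition A:
Ni²⁺ is present, so OrvF is active.
No repressor is bound and OrvF is active, so *qilR* is transcribed.
So QilR is produced and active.
No repressor is bound and QilR is active, so *gixU* is transcribed.
So GixU is produced and active.
Turanose is absent, so GixQ is active.
Shikimate is absent, so GixK is active.
With repressor GixU bound, *kepN* is not transcribed.
→ *kepN* is OFF in A.
Condition B:
Ni²⁺ is present, so OrvF is active.
No repressor is bound and OrvF is active, so *qilR* is transcribed.
So QilR is produced and active.
No repressor is bound and QilR is active, so *gixU* is transcribed.
So GixU is produced and active.
Turanose is present, so GixQ is inactive.
Shikimate is absent, so GixK is active.
With repressor GixU bound, *kepN* is not transcribed.
→ *kepN* is OFF in B.

neither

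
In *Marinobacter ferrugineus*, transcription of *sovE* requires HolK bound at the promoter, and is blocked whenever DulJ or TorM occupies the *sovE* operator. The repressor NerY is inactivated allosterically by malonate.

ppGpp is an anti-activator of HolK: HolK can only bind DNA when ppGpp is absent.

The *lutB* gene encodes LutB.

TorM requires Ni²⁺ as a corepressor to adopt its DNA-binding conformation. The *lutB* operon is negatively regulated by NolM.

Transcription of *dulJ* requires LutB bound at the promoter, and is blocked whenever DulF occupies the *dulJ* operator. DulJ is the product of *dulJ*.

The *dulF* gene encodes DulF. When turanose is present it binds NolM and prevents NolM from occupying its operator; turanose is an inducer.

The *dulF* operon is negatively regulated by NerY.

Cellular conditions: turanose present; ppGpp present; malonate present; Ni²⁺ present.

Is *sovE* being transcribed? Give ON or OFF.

Turanose is present, so NolM is inactive.
With no repressor bound, *lutB* is transcribed.
So LutB is produced and active.
Malonate is present, so NerY is inactive.
With no repressor bound, *dulF* is transcribed.
So DulF is produced and active.
With repressor DulF bound, *dulJ* is not transcribed.
So DulJ is not produced.
ppGpp is present, so HolK is inactive.
Ni²⁺ is present, so TorM is active.
With repressor TorM bound, *sovE* is not transcribed.

OFF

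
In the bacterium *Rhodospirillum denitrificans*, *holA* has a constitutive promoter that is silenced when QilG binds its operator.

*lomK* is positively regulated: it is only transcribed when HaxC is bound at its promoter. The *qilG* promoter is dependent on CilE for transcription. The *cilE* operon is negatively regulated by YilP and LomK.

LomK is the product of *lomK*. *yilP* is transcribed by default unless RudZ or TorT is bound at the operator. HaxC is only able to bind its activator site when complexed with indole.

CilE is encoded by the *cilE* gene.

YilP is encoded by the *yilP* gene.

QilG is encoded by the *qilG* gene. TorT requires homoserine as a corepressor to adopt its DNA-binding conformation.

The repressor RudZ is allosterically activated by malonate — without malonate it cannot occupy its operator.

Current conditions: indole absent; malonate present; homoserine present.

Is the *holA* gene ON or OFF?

OFF

Malonate is present, so RudZ is active.
Homoserine is present, so TorT is active.
With repressor RudZ bound, *yilP* is not transcribed.
So YilP is not produced.
Indole is absent, so HaxC is inactive.
Required activator HaxC is absent, so *lomK* is not transcribed.
So LomK is not produced.
With no repressor bound, *cilE* is transcribed.
So CilE is produced and active.
No repressor is bound and CilE is active, so *qilG* is transcribed.
So QilG is produced and active.
With repressor QilG bound, *holA* is not transcribed.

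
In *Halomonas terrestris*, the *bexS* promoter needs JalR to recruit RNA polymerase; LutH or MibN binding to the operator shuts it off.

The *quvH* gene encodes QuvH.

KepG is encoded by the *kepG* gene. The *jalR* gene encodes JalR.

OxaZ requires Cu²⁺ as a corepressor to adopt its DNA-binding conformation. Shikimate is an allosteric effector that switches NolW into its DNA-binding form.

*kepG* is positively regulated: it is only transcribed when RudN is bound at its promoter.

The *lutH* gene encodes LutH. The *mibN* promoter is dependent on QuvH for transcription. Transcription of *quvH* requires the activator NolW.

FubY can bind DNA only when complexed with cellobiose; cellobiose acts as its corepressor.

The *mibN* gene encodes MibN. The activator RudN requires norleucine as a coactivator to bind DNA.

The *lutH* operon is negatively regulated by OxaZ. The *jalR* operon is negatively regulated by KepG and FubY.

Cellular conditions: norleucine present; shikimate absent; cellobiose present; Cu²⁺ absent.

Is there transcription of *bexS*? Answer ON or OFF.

OFF

Cu²⁺ is absent, so OxaZ is inactive.
With no repressor bound, *lutH* is transcribed.
So LutH is produced and active.
Norleucine is present, so RudN is active.
No repressor is bound and RudN is active, so *kepG* is transcribed.
So KepG is produced and active.
Cellobiose is present, so FubY is active.
With repressor KepG bound, *jalR* is not transcribed.
So JalR is not produced.
Shikimate is absent, so NolW is inactive.
Required activator NolW is absent, so *quvH* is not transcribed.
So QuvH is not produced.
Required activator QuvH is absent, so *mibN* is not transcribed.
So MibN is not produced.
With repressor LutH bound, *bexS* is not transcribed.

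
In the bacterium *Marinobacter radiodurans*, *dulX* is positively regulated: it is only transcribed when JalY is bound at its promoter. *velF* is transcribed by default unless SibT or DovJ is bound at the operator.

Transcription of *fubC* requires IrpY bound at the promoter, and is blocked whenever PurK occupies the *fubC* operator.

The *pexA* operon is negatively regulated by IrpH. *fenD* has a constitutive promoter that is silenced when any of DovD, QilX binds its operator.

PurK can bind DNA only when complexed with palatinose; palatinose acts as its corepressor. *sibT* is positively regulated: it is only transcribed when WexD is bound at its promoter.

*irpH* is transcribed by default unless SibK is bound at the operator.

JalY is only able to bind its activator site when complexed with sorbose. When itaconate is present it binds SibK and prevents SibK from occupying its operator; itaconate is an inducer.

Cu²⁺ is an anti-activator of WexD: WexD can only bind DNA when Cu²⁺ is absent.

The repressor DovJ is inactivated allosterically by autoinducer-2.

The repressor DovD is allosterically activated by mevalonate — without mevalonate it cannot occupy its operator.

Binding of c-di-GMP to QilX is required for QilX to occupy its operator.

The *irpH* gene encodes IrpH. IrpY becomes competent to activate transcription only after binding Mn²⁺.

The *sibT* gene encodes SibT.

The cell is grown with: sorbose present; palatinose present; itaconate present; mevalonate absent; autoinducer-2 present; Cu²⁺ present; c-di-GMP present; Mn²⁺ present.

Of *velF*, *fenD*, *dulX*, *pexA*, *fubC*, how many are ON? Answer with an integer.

2

Cu²⁺ is present, so WexD is inactive.
Required activator WexD is absent, so *sibT* is not transcribed.
So SibT is not produced.
Autoinducer-2 is present, so DovJ is inactive.
With no repressor bound, *velF* is transcribed.
→ *velF* is ON.
Mevalonate is absent, so DovD is inactive.
c-di-GMP is present, so QilX is active.
With repressor QilX bound, *fenD* is not transcribed.
→ *fenD* is OFF.
Sorbose is present, so JalY is active.
No repressor is bound and JalY is active, so *dulX* is transcribed.
→ *dulX* is ON.
Itaconate is present, so SibK is inactive.
With no repressor bound, *irpH* is transcribed.
So IrpH is produced and active.
With repressor IrpH bound, *pexA* is not transcribed.
→ *pexA* is OFF.
Palatinose is present, so PurK is active.
Mn²⁺ is present, so IrpY is active.
With repressor PurK bound, *fubC* is not transcribed.
→ *fubC* is OFF.
2 of the 5 genes are transcribed.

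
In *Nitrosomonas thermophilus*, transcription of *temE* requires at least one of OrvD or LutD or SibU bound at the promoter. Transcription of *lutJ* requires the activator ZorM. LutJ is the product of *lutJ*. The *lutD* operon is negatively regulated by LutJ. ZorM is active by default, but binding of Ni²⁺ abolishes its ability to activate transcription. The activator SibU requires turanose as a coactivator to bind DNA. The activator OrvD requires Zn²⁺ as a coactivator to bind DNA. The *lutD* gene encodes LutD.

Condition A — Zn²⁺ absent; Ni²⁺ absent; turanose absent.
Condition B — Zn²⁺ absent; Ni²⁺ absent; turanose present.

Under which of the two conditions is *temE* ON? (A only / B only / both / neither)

Condition A:
Zn²⁺ is absent, so OrvD is inactive.
Ni²⁺ is absent, so ZorM is active.
No repressor is bound and ZorM is active, so *lutJ* is transcribed.
So LutJ is produced and active.
With repressor LutJ bound, *lutD* is not transcribed.
So LutD is not produced.
Turanose is absent, so SibU is inactive.
No activator is available at the *temE* promoter, so *temE* is not transcribed.
→ *temE* is OFF in A.
Condition B:
Zn²⁺ is absent, so OrvD is inactive.
Ni²⁺ is absent, so ZorM is active.
No repressor is bound and ZorM is active, so *lutJ* is transcribed.
So LutJ is produced and active.
With repressor LutJ bound, *lutD* is not transcribed.
So LutD is not produced.
Turanose is present, so SibU is active.
Activator SibU is present, so *temE* is transcribed.
→ *temE* is ON in B.

B only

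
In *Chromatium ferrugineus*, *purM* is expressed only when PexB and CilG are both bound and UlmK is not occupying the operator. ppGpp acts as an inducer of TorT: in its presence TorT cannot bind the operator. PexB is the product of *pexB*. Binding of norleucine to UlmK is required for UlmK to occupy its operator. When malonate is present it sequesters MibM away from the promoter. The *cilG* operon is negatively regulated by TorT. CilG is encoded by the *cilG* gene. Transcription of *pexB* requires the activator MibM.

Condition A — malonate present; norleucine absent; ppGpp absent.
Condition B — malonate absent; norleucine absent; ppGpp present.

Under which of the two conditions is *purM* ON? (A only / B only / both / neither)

B only

Condition A:
Malonate is present, so MibM is inactive.
Required activator MibM is absent, so *pexB* is not transcribed.
So PexB is not produced.
Norleucine is absent, so UlmK is inactive.
ppGpp is absent, so TorT is active.
With repressor TorT bound, *cilG* is not transcribed.
So CilG is not produced.
Required activator PexB is absent, so *purM* is not transcribed.
→ *purM* is OFF in A.
Condition B:
Malonate is absent, so MibM is active.
No repressor is bound and MibM is active, so *pexB* is transcribed.
So PexB is produced and active.
Norleucine is absent, so UlmK is inactive.
ppGpp is present, so TorT is inactive.
With no repressor bound, *cilG* is transcribed.
So CilG is produced and active.
No repressor is bound and PexB and CilG are active, so *purM* is transcribed.
→ *purM* is ON in B.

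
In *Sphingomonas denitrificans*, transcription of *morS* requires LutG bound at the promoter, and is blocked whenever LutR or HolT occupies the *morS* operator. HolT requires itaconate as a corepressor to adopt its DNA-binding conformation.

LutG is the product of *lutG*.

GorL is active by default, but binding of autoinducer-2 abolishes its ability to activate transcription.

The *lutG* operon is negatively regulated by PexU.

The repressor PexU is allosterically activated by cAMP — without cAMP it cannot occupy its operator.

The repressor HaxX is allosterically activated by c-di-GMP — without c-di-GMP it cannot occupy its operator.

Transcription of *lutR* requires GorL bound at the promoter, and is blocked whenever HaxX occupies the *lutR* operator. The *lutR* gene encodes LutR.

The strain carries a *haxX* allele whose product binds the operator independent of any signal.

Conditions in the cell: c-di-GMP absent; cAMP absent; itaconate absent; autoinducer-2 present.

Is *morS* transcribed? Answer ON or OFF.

ON

cAMP is absent, so PexU is inactive.
With no repressor bound, *lutG* is transcribed.
So LutG is produced and active.
Autoinducer-2 is present, so GorL is inactive.
HaxX is constitutively active in this strain.
With repressor HaxX bound, *lutR* is not transcribed.
So LutR is not produced.
Itaconate is absent, so HolT is inactive.
No repressor is bound and LutG is active, so *morS* is transcribed.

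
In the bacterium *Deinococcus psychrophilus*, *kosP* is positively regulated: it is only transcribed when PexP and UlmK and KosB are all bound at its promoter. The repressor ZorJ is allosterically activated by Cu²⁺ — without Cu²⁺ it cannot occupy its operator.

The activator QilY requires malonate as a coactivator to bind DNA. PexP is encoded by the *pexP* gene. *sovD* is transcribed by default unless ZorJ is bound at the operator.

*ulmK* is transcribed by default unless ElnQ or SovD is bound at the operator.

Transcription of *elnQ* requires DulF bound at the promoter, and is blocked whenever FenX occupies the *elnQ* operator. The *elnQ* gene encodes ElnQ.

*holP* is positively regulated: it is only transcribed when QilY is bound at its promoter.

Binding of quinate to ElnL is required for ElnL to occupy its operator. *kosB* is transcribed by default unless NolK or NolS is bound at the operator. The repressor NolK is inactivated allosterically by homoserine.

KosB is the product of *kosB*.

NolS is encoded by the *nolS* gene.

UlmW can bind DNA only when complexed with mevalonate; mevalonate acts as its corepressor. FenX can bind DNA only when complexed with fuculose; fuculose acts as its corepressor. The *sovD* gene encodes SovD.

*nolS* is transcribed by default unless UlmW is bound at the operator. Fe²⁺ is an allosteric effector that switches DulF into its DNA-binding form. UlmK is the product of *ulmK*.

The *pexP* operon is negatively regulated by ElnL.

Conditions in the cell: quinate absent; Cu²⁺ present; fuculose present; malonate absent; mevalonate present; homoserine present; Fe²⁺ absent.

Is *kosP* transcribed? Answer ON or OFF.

Quinate is absent, so ElnL is inactive.
With no repressor bound, *pexP* is transcribed.
So PexP is produced and active.
Fe²⁺ is absent, so DulF is inactive.
Fuculose is present, so FenX is active.
With repressor FenX bound, *elnQ* is not transcribed.
So ElnQ is not produced.
Cu²⁺ is present, so ZorJ is active.
With repressor ZorJ bound, *sovD* is not transcribed.
So SovD is not produced.
With no repressor bound, *ulmK* is transcribed.
So UlmK is produced and active.
Homoserine is present, so NolK is inactive.
Mevalonate is present, so UlmW is active.
With repressor UlmW bound, *nolS* is not transcribed.
So NolS is not produced.
With no repressor bound, *kosB* is transcribed.
So KosB is produced and active.
No repressor is bound and PexP and UlmK and KosB are active, so *kosP* is transcribed.

ON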